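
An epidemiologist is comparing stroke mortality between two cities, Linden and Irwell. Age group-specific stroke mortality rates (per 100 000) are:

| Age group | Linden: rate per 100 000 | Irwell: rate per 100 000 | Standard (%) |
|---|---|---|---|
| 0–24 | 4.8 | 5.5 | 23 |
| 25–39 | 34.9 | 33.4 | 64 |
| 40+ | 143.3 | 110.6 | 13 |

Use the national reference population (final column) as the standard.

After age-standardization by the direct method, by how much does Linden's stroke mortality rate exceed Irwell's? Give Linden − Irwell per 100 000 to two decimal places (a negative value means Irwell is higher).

Standard weights: 0.23, 0.64, 0.13.
Linden: 0.2300×4.8 + 0.6400×34.9 + 0.1300×143.3 = 42.0690 per 100 000.
Irwell: 0.2300×5.5 + 0.6400×33.4 + 0.1300×110.6 = 37.0190 per 100 000.
Difference = 42.0690 − 37.0190 = 5.0500.

5.05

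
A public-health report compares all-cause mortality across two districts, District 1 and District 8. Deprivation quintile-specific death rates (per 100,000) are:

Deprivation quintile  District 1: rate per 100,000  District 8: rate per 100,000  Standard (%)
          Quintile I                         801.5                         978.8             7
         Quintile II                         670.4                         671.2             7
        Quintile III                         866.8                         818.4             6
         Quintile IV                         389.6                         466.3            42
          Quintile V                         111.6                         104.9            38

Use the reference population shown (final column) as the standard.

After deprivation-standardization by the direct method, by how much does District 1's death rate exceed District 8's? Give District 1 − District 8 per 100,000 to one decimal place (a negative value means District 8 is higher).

Standard weights: 0.07, 0.07, 0.06, 0.42, 0.38.
District 1: 0.0700×801.5 + 0.0700×670.4 + 0.0600×866.8 + 0.4200×389.6 + 0.3800×111.6 = 361.0810 per 100,000.
District 8: 0.0700×978.8 + 0.0700×671.2 + 0.0600×818.4 + 0.4200×466.3 + 0.3800×104.9 = 400.3120 per 100,000.
Difference = 361.0810 − 400.3120 = -39.2310.

-39.2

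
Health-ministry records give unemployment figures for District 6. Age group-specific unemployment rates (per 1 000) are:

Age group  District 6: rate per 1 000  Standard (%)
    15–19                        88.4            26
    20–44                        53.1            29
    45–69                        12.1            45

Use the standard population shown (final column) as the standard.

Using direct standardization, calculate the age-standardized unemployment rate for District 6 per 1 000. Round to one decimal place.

43.8

Standard weights: 0.26, 0.29, 0.45.
Standardized rate: 0.2600×88.4 + 0.2900×53.1 + 0.4500×12.1 = 43.8280 per 1 000.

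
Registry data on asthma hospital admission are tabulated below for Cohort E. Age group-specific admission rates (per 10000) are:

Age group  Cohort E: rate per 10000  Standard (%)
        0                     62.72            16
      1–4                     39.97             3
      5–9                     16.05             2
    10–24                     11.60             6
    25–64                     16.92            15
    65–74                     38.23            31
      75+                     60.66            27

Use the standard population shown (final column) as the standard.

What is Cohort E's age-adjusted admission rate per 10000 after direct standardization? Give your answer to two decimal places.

43.02

Standard weights: 0.16, 0.03, 0.02, 0.06, 0.15, 0.31, 0.27.
Standardized rate: 0.1600×62.72 + 0.0300×39.97 + 0.0200×16.05 + 0.0600×11.60 + 0.1500×16.92 + 0.3100×38.23 + 0.2700×60.66 = 43.0188 per 10000.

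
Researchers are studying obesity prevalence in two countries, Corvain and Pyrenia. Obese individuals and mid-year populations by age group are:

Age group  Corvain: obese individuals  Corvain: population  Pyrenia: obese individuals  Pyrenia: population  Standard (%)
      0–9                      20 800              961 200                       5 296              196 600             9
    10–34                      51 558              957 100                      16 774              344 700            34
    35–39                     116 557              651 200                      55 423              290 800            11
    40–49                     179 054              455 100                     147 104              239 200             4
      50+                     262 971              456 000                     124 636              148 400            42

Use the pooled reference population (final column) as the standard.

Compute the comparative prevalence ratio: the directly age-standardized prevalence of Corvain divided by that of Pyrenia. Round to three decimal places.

0.714

Age-specific rates per 1 000 for Corvain: 21.640, 53.869, 178.988, 393.439, 576.691.
For Pyrenia: 26.938, 48.663, 190.588, 614.983, 839.865.
Standard weights: 0.09, 0.34, 0.11, 0.04, 0.42.
Corvain: 0.0900×21.640 + 0.3400×53.869 + 0.1100×178.988 + 0.0400×393.439 + 0.4200×576.691 = 297.8994 per 1 000.
Pyrenia: 0.0900×26.938 + 0.3400×48.663 + 0.1100×190.588 + 0.0400×614.983 + 0.4200×839.865 = 417.2771 per 1 000.
Ratio = 297.8994 ÷ 417.2771 = 0.71391.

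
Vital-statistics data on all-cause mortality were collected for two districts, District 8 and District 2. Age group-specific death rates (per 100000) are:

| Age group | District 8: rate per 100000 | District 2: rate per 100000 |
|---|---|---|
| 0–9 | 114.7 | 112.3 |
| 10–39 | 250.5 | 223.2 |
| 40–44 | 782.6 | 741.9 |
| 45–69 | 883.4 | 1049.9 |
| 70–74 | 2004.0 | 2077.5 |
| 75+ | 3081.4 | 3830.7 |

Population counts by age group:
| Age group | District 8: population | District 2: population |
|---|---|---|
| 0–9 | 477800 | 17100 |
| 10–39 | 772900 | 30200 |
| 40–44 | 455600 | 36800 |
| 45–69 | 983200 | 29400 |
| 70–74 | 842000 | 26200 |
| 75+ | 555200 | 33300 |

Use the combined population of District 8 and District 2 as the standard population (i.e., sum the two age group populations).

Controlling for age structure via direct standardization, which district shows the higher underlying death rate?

District 2

Combined standard total = 4259700; weights = 0.1162, 0.1885, 0.1156, 0.2377, 0.2038, 0.1382.
District 8: 0.1162×114.7 + 0.1885×250.5 + 0.1156×782.6 + 0.2377×883.4 + 0.2038×2004.0 + 0.1382×3081.4 = 1195.1784 per 100000.
District 2: 0.1162×112.3 + 0.1885×223.2 + 0.1156×741.9 + 0.2377×1049.9 + 0.2038×2077.5 + 0.1382×3830.7 = 1343.1279 per 100000.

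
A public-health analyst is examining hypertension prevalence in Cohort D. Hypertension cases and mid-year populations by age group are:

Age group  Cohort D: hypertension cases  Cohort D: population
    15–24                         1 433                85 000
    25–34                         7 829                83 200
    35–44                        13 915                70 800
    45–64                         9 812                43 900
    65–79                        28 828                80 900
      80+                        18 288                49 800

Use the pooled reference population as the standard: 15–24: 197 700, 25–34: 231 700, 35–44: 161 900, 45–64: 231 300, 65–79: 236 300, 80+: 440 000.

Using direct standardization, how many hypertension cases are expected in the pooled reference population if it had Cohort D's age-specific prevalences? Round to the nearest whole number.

Age-specific rates per 1 000 for Cohort D: 16.859, 94.099, 196.540, 223.508, 356.341, 367.229.
Expected hypertension cases = Σ (standard pop × age-specific rate ÷ 1 000)
= 197 700×16.859/1 000 + 231 700×94.099/1 000 + 161 900×196.540/1 000 + 231 300×223.508/1 000 + 236 300×356.341/1 000 + 440 000×367.229/1 000
= 3332.99 + 21802.64 + 31819.75 + 51697.39 + 84203.42 + 161580.72 = 354436.91.

354437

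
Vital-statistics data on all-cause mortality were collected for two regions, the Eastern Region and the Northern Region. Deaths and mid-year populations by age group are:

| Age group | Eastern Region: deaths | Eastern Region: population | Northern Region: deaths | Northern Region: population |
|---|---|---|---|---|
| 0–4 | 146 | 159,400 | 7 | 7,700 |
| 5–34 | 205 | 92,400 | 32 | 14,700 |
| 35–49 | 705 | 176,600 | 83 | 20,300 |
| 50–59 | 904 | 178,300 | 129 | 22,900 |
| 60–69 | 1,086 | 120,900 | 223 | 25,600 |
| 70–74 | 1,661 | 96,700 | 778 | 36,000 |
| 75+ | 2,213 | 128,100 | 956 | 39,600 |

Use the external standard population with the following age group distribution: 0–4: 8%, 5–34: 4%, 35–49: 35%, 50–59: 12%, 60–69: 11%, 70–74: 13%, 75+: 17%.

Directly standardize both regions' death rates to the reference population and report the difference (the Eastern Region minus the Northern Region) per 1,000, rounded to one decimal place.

Age-specific rates per 1,000 for the Eastern Region: 0.916, 2.219, 3.992, 5.070, 8.983, 17.177, 17.276.
For the Northern Region: 0.909, 2.177, 4.089, 5.633, 8.711, 21.611, 24.141.
Standard weights: 0.08, 0.04, 0.35, 0.12, 0.11, 0.13, 0.17.
The Eastern Region: 0.0800×0.916 + 0.0400×2.219 + 0.3500×3.992 + 0.1200×5.070 + 0.1100×8.983 + 0.1300×17.177 + 0.1700×17.276 = 8.3256 per 1,000.
The Northern Region: 0.0800×0.909 + 0.0400×2.177 + 0.3500×4.089 + 0.1200×5.633 + 0.1100×8.711 + 0.1300×21.611 + 0.1700×24.141 = 10.1385 per 1,000.
Difference = 8.3256 − 10.1385 = -1.8129.

-1.8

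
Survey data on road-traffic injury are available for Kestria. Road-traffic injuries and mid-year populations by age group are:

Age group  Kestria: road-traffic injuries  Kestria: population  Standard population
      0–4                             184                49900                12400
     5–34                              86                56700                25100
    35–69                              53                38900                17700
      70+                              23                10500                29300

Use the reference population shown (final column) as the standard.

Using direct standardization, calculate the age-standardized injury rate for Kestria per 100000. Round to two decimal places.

203.66

Age-specific rates per 100000 for Kestria: 368.74, 151.68, 136.25, 219.05.
Standard total = 84500; weights = 0.1467, 0.2970, 0.2095, 0.3467.
Standardized rate: 0.1467×368.74 + 0.2970×151.68 + 0.2095×136.25 + 0.3467×219.05 = 203.6575 per 100000.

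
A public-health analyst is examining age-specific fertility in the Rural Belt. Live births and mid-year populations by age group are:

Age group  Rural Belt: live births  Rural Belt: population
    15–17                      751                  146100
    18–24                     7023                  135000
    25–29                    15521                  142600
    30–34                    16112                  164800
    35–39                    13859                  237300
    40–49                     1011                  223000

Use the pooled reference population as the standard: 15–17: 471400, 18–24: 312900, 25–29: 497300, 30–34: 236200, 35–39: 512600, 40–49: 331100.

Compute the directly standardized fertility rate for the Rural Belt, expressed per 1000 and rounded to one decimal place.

53.9

Age-specific rates per 1000 for the Rural Belt: 5.140, 52.022, 108.843, 97.767, 58.403, 4.534.
Standard total = 2361500; weights = 0.1996, 0.1325, 0.2106, 0.1000, 0.2171, 0.1402.
Standardized rate: 0.1996×5.140 + 0.1325×52.022 + 0.2106×108.843 + 0.1000×97.767 + 0.2171×58.403 + 0.1402×4.534 = 53.9316 per 1000.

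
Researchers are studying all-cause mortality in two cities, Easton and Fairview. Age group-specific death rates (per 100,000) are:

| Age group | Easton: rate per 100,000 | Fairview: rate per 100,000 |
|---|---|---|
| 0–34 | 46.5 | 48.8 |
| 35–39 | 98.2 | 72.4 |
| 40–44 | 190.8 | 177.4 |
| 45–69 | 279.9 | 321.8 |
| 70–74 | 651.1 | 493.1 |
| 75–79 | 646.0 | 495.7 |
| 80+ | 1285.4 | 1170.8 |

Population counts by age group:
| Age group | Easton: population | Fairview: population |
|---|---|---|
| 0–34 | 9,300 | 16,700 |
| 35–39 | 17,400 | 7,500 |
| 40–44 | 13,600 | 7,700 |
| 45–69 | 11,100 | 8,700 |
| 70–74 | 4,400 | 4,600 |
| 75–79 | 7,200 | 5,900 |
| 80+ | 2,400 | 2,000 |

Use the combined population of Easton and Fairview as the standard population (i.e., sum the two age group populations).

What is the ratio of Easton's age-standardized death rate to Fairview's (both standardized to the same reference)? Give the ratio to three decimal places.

1.134

Combined standard total = 118,500; weights = 0.2194, 0.2101, 0.1797, 0.1671, 0.0759, 0.1105, 0.0371.
Easton: 0.2194×46.5 + 0.2101×98.2 + 0.1797×190.8 + 0.1671×279.9 + 0.0759×651.1 + 0.1105×646.0 + 0.0371×1285.4 = 280.4937 per 100,000.
Fairview: 0.2194×48.8 + 0.2101×72.4 + 0.1797×177.4 + 0.1671×321.8 + 0.0759×493.1 + 0.1105×495.7 + 0.0371×1170.8 = 247.2988 per 100,000.
Ratio = 280.4937 ÷ 247.2988 = 1.13423.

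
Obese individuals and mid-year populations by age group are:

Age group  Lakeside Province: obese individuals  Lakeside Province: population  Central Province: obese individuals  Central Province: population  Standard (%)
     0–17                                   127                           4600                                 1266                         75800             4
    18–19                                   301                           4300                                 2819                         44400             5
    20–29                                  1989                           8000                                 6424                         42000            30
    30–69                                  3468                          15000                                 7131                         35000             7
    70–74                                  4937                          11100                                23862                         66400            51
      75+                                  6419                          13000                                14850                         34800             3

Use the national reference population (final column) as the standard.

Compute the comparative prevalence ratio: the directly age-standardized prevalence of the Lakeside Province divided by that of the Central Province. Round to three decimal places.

1.296

Age-specific rates per 1000 for the Lakeside Province: 27.609, 70.000, 248.625, 231.200, 444.775, 493.769.
For the Central Province: 16.702, 63.491, 152.952, 203.743, 359.367, 426.724.
Standard weights: 0.04, 0.05, 0.30, 0.07, 0.51, 0.03.
The Lakeside Province: 0.0400×27.609 + 0.0500×70.000 + 0.3000×248.625 + 0.0700×231.200 + 0.5100×444.775 + 0.0300×493.769 = 337.0241 per 1000.
The Central Province: 0.0400×16.702 + 0.0500×63.491 + 0.3000×152.952 + 0.0700×203.743 + 0.5100×359.367 + 0.0300×426.724 = 260.0695 per 1000.
Ratio = 337.0241 ÷ 260.0695 = 1.29590.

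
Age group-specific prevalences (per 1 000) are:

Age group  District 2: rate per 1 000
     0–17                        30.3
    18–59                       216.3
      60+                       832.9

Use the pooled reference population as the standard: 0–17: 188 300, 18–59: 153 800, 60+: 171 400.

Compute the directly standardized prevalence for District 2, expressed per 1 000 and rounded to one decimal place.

353.9

Standard total = 513 500; weights = 0.3667, 0.2995, 0.3338.
Standardized rate: 0.3667×30.3 + 0.2995×216.3 + 0.3338×832.9 = 353.9075 per 1 000.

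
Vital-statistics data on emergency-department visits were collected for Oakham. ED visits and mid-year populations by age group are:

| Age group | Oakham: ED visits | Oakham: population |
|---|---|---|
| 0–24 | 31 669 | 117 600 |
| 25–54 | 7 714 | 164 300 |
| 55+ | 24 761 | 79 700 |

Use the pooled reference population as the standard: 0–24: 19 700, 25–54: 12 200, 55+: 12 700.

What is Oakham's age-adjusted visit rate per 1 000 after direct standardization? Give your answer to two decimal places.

220.26

Age-specific rates per 1 000 for Oakham: 269.294, 46.951, 310.678.
Standard total = 44 600; weights = 0.4417, 0.2735, 0.2848.
Standardized rate: 0.4417×269.294 + 0.2735×46.951 + 0.2848×310.678 = 220.2578 per 1 000.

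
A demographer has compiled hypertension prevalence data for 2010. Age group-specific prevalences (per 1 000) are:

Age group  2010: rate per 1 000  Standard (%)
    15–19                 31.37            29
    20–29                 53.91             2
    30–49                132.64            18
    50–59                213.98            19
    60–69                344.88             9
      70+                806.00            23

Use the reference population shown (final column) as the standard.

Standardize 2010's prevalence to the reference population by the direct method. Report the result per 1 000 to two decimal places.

Standard weights: 0.29, 0.02, 0.18, 0.19, 0.09, 0.23.
Standardized rate: 0.2900×31.37 + 0.0200×53.91 + 0.1800×132.64 + 0.1900×213.98 + 0.0900×344.88 + 0.2300×806.00 = 291.1261 per 1 000.

291.13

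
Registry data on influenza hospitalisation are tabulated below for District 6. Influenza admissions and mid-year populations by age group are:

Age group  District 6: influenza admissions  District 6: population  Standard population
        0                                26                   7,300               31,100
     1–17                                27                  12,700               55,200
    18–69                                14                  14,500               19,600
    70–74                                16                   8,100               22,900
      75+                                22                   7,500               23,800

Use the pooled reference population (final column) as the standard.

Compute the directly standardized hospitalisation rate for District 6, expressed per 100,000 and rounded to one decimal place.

237.3

Age-specific rates per 100,000 for District 6: 356.16, 212.60, 96.55, 197.53, 293.33.
Standard total = 152,600; weights = 0.2038, 0.3617, 0.1284, 0.1501, 0.1560.
Standardized rate: 0.2038×356.16 + 0.3617×212.60 + 0.1284×96.55 + 0.1501×197.53 + 0.1560×293.33 = 237.2828 per 100,000.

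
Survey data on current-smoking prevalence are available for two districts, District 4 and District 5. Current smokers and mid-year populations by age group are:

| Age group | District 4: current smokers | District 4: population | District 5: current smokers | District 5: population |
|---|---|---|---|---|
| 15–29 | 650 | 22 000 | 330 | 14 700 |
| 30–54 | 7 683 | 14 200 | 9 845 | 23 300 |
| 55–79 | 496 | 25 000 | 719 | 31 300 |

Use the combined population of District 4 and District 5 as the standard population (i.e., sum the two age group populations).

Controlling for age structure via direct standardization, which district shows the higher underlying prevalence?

District 4

Age-specific rates per 1 000 for District 4: 29.545, 541.056, 19.840.
For District 5: 22.449, 422.532, 22.971.
Combined standard total = 130 500; weights = 0.2812, 0.2874, 0.4314.
District 4: 0.2812×29.545 + 0.2874×541.056 + 0.4314×19.840 = 172.3442 per 1 000.
District 5: 0.2812×22.449 + 0.2874×422.532 + 0.4314×22.971 = 137.6407 per 1 000.
The crude rates (144.26 vs 157.20) would put District 5 higher, but that reflects its age composition; once standardized to a common age structure, District 4 has the higher underlying rate.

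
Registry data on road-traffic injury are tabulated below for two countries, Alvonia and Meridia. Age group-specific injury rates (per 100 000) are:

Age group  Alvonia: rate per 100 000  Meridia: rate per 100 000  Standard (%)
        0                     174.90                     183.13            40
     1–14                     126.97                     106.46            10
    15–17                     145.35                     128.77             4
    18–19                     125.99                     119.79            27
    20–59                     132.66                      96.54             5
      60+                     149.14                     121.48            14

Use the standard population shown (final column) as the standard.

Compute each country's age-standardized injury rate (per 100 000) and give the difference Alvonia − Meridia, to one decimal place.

6.8

Standard weights: 0.40, 0.10, 0.04, 0.27, 0.05, 0.14.
Alvonia: 0.4000×174.90 + 0.1000×126.97 + 0.0400×145.35 + 0.2700×125.99 + 0.0500×132.66 + 0.1400×149.14 = 150.0009 per 100 000.
Meridia: 0.4000×183.13 + 0.1000×106.46 + 0.0400×128.77 + 0.2700×119.79 + 0.0500×96.54 + 0.1400×121.48 = 143.2263 per 100 000.
Difference = 150.0009 − 143.2263 = 6.7746.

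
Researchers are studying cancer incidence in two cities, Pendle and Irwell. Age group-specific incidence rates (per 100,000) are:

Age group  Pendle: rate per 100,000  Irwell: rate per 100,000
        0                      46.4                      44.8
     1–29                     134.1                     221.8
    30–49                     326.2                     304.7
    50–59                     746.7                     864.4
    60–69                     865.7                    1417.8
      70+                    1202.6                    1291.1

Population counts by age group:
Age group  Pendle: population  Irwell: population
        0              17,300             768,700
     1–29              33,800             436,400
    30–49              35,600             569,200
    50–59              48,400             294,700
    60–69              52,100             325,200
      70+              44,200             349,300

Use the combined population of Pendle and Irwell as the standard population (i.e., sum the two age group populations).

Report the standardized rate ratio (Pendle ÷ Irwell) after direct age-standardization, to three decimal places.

0.813

Combined standard total = 2,974,900; weights = 0.2642, 0.1581, 0.2033, 0.1153, 0.1268, 0.1323.
Pendle: 0.2642×46.4 + 0.1581×134.1 + 0.2033×326.2 + 0.1153×746.7 + 0.1268×865.7 + 0.1323×1202.6 = 454.7563 per 100,000.
Irwell: 0.2642×44.8 + 0.1581×221.8 + 0.2033×304.7 + 0.1153×864.4 + 0.1268×1417.8 + 0.1323×1291.1 = 559.1264 per 100,000.
Ratio = 454.7563 ÷ 559.1264 = 0.81333.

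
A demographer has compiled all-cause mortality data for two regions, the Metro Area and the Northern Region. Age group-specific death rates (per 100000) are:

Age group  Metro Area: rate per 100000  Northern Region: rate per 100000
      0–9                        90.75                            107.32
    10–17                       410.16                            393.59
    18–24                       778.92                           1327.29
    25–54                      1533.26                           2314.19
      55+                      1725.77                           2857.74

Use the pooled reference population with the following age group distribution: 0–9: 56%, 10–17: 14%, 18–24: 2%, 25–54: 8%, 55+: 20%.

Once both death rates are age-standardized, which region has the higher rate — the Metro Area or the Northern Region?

Standard weights: 0.56, 0.14, 0.02, 0.08, 0.20.
The Metro Area: 0.5600×90.75 + 0.1400×410.16 + 0.0200×778.92 + 0.0800×1533.26 + 0.2000×1725.77 = 591.6356 per 100000.
The Northern Region: 0.5600×107.32 + 0.1400×393.59 + 0.0200×1327.29 + 0.0800×2314.19 + 0.2000×2857.74 = 898.4308 per 100000.

Northern Region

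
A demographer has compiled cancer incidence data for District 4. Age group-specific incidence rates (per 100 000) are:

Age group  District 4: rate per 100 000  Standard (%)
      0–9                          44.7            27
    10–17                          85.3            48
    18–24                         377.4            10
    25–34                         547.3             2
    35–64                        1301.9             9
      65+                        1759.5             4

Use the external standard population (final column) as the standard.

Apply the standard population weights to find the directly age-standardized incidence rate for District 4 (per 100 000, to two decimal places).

Standard weights: 0.27, 0.48, 0.10, 0.02, 0.09, 0.04.
Standardized rate: 0.2700×44.7 + 0.4800×85.3 + 0.1000×377.4 + 0.0200×547.3 + 0.0900×1301.9 + 0.0400×1759.5 = 289.2500 per 100 000.

289.25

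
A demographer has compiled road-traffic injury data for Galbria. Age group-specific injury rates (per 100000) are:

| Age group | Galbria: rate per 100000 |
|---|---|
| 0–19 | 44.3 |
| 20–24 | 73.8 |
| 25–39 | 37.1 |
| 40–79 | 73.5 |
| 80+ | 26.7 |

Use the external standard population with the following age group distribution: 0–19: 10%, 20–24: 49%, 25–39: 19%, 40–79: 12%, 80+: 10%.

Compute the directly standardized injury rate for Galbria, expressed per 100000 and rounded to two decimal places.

Standard weights: 0.10, 0.49, 0.19, 0.12, 0.10.
Standardized rate: 0.1000×44.3 + 0.4900×73.8 + 0.1900×37.1 + 0.1200×73.5 + 0.1000×26.7 = 59.1310 per 100000.

59.13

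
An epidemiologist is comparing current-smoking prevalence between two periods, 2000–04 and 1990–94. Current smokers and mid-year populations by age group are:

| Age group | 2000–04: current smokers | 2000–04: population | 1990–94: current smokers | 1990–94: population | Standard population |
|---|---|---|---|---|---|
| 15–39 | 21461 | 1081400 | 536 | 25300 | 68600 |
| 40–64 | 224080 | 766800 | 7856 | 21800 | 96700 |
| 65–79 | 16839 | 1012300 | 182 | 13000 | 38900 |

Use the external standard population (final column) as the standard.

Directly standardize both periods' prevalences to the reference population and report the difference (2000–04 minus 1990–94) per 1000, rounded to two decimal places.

-32.22

Age-specific rates per 1000 for 2000–04: 19.846, 292.227, 16.634.
For 1990–94: 21.186, 360.367, 14.000.
Standard total = 204200; weights = 0.3359, 0.4736, 0.1905.
2000–04: 0.3359×19.846 + 0.4736×292.227 + 0.1905×16.634 = 148.2217 per 1000.
1990–94: 0.3359×21.186 + 0.4736×360.367 + 0.1905×14.000 = 180.4380 per 1000.
Difference = 148.2217 − 180.4380 = -32.2162.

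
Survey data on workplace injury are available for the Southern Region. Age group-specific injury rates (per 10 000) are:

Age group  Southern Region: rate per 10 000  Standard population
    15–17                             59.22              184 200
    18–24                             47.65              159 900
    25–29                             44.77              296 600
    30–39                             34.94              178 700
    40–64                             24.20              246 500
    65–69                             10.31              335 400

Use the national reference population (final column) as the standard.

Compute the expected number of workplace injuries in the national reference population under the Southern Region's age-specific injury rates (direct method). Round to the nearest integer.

Expected workplace injuries = Σ (standard pop × age-specific rate ÷ 10 000)
= 184 200×59.22/10 000 + 159 900×47.65/10 000 + 296 600×44.77/10 000 + 178 700×34.94/10 000 + 246 500×24.20/10 000 + 335 400×10.31/10 000
= 1090.83 + 761.92 + 1327.88 + 624.38 + 596.53 + 345.80 = 4747.34.

4747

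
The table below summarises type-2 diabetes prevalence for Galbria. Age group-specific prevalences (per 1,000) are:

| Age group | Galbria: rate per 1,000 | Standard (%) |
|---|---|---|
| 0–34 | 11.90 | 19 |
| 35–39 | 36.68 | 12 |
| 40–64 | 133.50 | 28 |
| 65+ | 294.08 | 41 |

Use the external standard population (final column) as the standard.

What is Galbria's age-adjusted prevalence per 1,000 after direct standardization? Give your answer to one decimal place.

Standard weights: 0.19, 0.12, 0.28, 0.41.
Standardized rate: 0.1900×11.90 + 0.1200×36.68 + 0.2800×133.50 + 0.4100×294.08 = 164.6154 per 1,000.

164.6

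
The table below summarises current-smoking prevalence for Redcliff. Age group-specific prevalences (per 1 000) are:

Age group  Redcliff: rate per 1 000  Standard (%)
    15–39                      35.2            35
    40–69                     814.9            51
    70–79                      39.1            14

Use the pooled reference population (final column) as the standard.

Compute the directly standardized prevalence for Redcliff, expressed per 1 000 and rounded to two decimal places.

Standard weights: 0.35, 0.51, 0.14.
Standardized rate: 0.3500×35.2 + 0.5100×814.9 + 0.1400×39.1 = 433.3930 per 1 000.

433.39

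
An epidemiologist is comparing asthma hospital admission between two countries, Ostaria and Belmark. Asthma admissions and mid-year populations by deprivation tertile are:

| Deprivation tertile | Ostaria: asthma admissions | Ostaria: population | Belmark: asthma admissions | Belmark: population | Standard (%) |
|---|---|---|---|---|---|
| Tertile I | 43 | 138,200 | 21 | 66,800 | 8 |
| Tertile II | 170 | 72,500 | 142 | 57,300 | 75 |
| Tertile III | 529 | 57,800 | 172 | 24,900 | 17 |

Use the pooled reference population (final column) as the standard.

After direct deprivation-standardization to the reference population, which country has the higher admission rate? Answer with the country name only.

Deprivation-specific rates per 10,000 for Ostaria: 3.11, 23.45, 91.52.
For Belmark: 3.14, 24.78, 69.08.
Standard weights: 0.08, 0.75, 0.17.
Ostaria: 0.0800×3.11 + 0.7500×23.45 + 0.1700×91.52 = 33.3939 per 10,000.
Belmark: 0.0800×3.14 + 0.7500×24.78 + 0.1700×69.08 = 30.5809 per 10,000.

Ostaria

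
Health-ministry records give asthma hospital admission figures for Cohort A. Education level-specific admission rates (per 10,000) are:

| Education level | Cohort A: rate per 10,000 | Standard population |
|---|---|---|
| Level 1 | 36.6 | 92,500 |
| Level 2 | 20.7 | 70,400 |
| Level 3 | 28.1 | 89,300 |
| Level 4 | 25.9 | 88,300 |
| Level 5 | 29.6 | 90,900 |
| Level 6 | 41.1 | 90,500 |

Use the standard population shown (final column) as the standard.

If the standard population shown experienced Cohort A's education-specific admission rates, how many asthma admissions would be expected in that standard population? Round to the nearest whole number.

Expected asthma admissions = Σ (standard pop × education-specific rate ÷ 10,000)
= 92,500×36.6/10,000 + 70,400×20.7/10,000 + 89,300×28.1/10,000 + 88,300×25.9/10,000 + 90,900×29.6/10,000 + 90,500×41.1/10,000
= 338.55 + 145.73 + 250.93 + 228.70 + 269.06 + 371.95 = 1604.93.

1605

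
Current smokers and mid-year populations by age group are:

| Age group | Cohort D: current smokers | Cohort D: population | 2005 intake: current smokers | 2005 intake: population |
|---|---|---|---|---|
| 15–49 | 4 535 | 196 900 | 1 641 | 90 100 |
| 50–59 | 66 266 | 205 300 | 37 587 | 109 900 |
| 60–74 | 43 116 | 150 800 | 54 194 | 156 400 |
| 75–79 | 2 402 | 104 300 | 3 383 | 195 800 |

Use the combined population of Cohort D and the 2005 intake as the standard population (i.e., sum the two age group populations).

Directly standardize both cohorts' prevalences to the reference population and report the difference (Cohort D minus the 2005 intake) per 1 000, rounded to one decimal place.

Age-specific rates per 1 000 for Cohort D: 23.032, 322.776, 285.915, 23.030.
For the 2005 intake: 18.213, 342.011, 346.509, 17.278.
Combined standard total = 1 209 500; weights = 0.2373, 0.2606, 0.2540, 0.2481.
Cohort D: 0.2373×23.032 + 0.2606×322.776 + 0.2540×285.915 + 0.2481×23.030 = 167.9154 per 1 000.
The 2005 intake: 0.2373×18.213 + 0.2606×342.011 + 0.2540×346.509 + 0.2481×17.278 = 185.7475 per 1 000.
Difference = 167.9154 − 185.7475 = -17.8321.

-17.8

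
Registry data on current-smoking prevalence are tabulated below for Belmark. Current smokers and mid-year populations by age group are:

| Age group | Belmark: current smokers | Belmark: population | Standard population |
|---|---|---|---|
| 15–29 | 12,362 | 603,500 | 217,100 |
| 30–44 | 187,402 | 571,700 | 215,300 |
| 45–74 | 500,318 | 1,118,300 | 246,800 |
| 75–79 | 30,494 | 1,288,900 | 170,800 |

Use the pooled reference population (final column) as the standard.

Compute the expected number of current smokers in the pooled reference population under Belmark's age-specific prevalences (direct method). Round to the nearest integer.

Age-specific rates per 1,000 for Belmark: 20.484, 327.798, 447.392, 23.659.
Expected current smokers = Σ (standard pop × age-specific rate ÷ 1,000)
= 217,100×20.484/1,000 + 215,300×327.798/1,000 + 246,800×447.392/1,000 + 170,800×23.659/1,000
= 4447.04 + 70574.87 + 110416.24 + 4040.95 = 189479.10.

189479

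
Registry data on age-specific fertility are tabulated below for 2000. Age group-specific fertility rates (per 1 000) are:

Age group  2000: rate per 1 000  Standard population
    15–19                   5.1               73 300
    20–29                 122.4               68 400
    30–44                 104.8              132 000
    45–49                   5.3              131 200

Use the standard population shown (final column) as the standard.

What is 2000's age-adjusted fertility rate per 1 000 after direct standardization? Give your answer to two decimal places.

Standard total = 404 900; weights = 0.1810, 0.1689, 0.3260, 0.3240.
Standardized rate: 0.1810×5.1 + 0.1689×122.4 + 0.3260×104.8 + 0.3240×5.3 = 57.4832 per 1 000.

57.48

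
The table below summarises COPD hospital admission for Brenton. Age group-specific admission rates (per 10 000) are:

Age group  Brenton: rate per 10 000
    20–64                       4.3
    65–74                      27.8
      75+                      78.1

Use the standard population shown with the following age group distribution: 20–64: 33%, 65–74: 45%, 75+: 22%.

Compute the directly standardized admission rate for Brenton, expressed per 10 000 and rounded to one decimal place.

31.1

Standard weights: 0.33, 0.45, 0.22.
Standardized rate: 0.3300×4.3 + 0.4500×27.8 + 0.2200×78.1 = 31.1110 per 10 000.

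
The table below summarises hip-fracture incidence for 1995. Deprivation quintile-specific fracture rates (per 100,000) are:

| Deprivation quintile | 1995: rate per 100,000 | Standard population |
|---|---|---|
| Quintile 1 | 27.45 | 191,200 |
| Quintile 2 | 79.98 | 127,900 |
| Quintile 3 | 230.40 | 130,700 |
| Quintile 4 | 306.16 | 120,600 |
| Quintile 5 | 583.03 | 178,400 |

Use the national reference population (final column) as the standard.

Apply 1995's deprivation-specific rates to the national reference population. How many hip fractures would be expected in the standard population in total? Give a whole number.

1865

Expected hip fractures = Σ (standard pop × deprivation-specific rate ÷ 100,000)
= 191,200×27.45/100,000 + 127,900×79.98/100,000 + 130,700×230.40/100,000 + 120,600×306.16/100,000 + 178,400×583.03/100,000
= 52.48 + 102.29 + 301.13 + 369.23 + 1040.13 = 1865.27.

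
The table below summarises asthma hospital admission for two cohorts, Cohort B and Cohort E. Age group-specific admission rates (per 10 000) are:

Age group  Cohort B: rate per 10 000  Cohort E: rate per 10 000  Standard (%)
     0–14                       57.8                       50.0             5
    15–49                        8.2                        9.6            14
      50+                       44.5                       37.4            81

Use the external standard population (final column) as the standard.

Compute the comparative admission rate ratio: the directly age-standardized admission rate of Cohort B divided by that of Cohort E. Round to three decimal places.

Standard weights: 0.05, 0.14, 0.81.
Cohort B: 0.0500×57.8 + 0.1400×8.2 + 0.8100×44.5 = 40.0830 per 10 000.
Cohort E: 0.0500×50.0 + 0.1400×9.6 + 0.8100×37.4 = 34.1380 per 10 000.
Ratio = 40.0830 ÷ 34.1380 = 1.17415.

1.174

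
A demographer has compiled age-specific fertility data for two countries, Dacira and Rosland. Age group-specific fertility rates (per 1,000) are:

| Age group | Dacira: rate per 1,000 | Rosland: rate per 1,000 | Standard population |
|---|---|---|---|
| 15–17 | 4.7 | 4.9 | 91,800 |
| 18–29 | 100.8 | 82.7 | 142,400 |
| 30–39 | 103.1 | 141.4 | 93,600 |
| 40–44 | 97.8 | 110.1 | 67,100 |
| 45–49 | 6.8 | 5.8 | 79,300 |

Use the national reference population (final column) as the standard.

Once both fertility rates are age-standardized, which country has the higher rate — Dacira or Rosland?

Standard total = 474,200; weights = 0.1936, 0.3003, 0.1974, 0.1415, 0.1672.
Dacira: 0.1936×4.7 + 0.3003×100.8 + 0.1974×103.1 + 0.1415×97.8 + 0.1672×6.8 = 66.5060 per 1,000.
Rosland: 0.1936×4.9 + 0.3003×82.7 + 0.1974×141.4 + 0.1415×110.1 + 0.1672×5.8 = 70.2425 per 1,000.

Rosland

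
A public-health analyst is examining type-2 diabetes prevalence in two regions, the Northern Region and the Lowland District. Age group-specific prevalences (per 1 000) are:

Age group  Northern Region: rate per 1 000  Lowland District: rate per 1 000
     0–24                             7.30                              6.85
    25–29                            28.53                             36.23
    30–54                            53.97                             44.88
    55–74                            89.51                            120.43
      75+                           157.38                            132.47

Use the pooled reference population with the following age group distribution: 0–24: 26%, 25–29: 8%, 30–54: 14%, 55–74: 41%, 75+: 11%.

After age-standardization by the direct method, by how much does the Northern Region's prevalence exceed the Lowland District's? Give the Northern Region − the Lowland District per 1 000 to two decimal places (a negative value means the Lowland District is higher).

Standard weights: 0.26, 0.08, 0.14, 0.41, 0.11.
The Northern Region: 0.2600×7.30 + 0.0800×28.53 + 0.1400×53.97 + 0.4100×89.51 + 0.1100×157.38 = 65.7471 per 1 000.
The Lowland District: 0.2600×6.85 + 0.0800×36.23 + 0.1400×44.88 + 0.4100×120.43 + 0.1100×132.47 = 74.9106 per 1 000.
Difference = 65.7471 − 74.9106 = -9.1635.

-9.16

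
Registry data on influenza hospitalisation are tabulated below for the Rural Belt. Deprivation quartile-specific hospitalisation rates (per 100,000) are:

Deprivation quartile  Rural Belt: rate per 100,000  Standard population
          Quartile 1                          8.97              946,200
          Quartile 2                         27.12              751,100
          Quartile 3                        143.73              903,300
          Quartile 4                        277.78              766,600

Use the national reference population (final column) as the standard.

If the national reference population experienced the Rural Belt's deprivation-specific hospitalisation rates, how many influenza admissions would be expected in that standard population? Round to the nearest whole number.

3716

Expected influenza admissions = Σ (standard pop × deprivation-specific rate ÷ 100,000)
= 946,200×8.97/100,000 + 751,100×27.12/100,000 + 903,300×143.73/100,000 + 766,600×277.78/100,000
= 84.87 + 203.70 + 1298.31 + 2129.46 = 3716.35.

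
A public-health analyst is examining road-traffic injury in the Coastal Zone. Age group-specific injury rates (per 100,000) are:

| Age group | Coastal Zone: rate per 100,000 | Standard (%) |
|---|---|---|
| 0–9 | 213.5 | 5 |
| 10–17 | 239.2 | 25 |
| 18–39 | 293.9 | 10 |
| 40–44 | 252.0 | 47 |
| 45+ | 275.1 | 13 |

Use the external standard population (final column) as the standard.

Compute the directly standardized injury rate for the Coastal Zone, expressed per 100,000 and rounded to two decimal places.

Standard weights: 0.05, 0.25, 0.10, 0.47, 0.13.
Standardized rate: 0.0500×213.5 + 0.2500×239.2 + 0.1000×293.9 + 0.4700×252.0 + 0.1300×275.1 = 254.0680 per 100,000.

254.07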